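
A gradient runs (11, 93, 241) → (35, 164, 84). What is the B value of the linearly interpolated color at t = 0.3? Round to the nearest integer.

194

B = 241 + 0.3 × (84 − 241) = 193.9 → 194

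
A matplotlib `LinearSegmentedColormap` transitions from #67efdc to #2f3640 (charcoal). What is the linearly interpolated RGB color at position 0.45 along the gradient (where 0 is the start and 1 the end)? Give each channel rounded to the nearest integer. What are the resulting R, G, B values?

#67efdc → (103, 239, 220); #2f3640 → (47, 54, 64).
R = 103 + 0.45 × (47 − 103) = 103 + 0.45 × -56 = 77.8 → 78
G = 239 + 0.45 × (54 − 239) = 239 + 0.45 × -185 = 155.75 → 156
B = 220 + 0.45 × (64 − 220) = 220 + 0.45 × -156 = 149.8 → 150

(78, 156, 150)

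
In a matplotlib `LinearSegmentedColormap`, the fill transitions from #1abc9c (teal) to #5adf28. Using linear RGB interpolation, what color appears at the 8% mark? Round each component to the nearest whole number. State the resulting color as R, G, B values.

(31, 191, 147)

#1abc9c → (26, 188, 156); #5adf28 → (90, 223, 40).
8% corresponds to t = 0.08.
R = 26 + 0.08 × (90 − 26) = 26 + 0.08 × 64 = 31.12 → 31
G = 188 + 0.08 × (223 − 188) = 188 + 0.08 × 35 = 190.8 → 191
B = 156 + 0.08 × (40 − 156) = 156 + 0.08 × -116 = 146.72 → 147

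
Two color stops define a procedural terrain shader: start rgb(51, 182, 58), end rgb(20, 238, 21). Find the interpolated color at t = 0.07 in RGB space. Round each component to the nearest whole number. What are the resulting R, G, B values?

(49, 186, 55)

R = 51 + 0.07 × (20 − 51) = 51 + 0.07 × -31 = 48.83 → 49
G = 182 + 0.07 × (238 − 182) = 182 + 0.07 × 56 = 185.92 → 186
B = 58 + 0.07 × (21 − 58) = 58 + 0.07 × -37 = 55.41 → 55
So the blended color is (49, 186, 55), about #31ba37.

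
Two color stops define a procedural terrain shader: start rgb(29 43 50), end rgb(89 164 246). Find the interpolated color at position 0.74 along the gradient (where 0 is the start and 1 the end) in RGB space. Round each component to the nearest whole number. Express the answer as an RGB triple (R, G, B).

(73, 133, 195)

R = 29 + 0.74 × (89 − 29) = 29 + 0.74 × 60 = 73.4 → 73
G = 43 + 0.74 × (164 − 43) = 43 + 0.74 × 121 = 132.54 → 133
B = 50 + 0.74 × (246 − 50) = 50 + 0.74 × 196 = 195.04 → 195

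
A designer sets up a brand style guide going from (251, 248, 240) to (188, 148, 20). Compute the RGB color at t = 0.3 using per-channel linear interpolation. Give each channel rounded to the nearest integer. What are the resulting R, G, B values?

(232, 218, 174)

R = 251 + 0.3 × (188 − 251) = 251 + 0.3 × -63 = 232.1 → 232
G = 248 + 0.3 × (148 − 248) = 248 + 0.3 × -100 = 218 → 218
B = 240 + 0.3 × (20 − 240) = 240 + 0.3 × -220 = 174 → 174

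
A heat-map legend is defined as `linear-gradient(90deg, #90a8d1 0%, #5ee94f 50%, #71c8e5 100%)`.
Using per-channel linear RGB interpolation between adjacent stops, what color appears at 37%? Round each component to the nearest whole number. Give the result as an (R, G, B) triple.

(107, 216, 113)

37% lies between the 0% and 50% stops, so the local fraction is t = (37 − 0)/(50 − 0) = 37/50 ≈ 0.74.
#90a8d1 → (144, 168, 209); #5ee94f → (94, 233, 79).
R = 144 + 0.74 × (94 − 144) = 107 → 107
G = 168 + 0.74 × (233 − 168) = 216.1 → 216
B = 209 + 0.74 × (79 − 209) = 112.8 → 113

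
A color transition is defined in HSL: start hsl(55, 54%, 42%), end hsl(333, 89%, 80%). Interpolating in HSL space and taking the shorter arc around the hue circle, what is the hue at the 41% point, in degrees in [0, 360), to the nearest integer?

Hue: 333 − 55 = 278°, but |278| > 180 so the shorter arc goes the other way: Δh = 278 − 360 = -82°.
H = 55 + 0.41 × (-82) = 21.38 → 21°

21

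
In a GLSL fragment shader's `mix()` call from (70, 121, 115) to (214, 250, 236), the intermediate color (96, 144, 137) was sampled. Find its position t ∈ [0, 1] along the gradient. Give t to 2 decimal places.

Invert the lerp on the R channel (largest span, 144): t = (96 − 70) / (214 − 70) = 26/144 = 0.18056.
Check on G: (144 − 121)/(250 − 121) = 0.1783 ✓

0.18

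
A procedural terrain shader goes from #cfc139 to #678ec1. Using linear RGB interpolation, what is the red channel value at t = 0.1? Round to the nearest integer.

R₁ = 207 (from #cfc139), R₂ = 103 (from #678ec1).
R = 207 + 0.1 × (103 − 207) = 196.6 → 197

197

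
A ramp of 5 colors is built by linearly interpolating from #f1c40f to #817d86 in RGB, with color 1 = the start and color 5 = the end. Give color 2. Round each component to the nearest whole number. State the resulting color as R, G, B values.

With 5 swatches and endpoints inclusive, swatch 2 sits at t = (2 − 1)/(5 − 1) = 1/4 ≈ 0.25.
#f1c40f → (241, 196, 15); #817d86 → (129, 125, 134).
R = 241 + 0.25 × (129 − 241) = 213 → 213
G = 196 + 0.25 × (125 − 196) = 178.25 → 178
B = 15 + 0.25 × (134 − 15) = 44.75 → 45

(213, 178, 45)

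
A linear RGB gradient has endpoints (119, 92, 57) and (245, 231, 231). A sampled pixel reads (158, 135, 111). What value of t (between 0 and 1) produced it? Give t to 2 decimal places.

0.31

Invert the lerp on the B channel (largest span, 174): t = (111 − 57) / (231 − 57) = 54/174 = 0.31034.
Check on R: (158 − 119)/(245 − 119) = 0.3095 ✓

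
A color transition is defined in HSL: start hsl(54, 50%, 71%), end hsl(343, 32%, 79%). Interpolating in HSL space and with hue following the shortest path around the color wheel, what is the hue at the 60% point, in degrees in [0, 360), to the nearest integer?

Hue: 343 − 54 = 289°, but |289| > 180 so the shorter arc goes the other way: Δh = 289 − 360 = -71°.
H = 54 + 0.6 × (-71) = 11.4 → 11°

11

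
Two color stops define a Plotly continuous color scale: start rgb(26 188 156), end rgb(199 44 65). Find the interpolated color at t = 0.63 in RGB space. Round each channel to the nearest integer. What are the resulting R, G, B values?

(135, 97, 99)

R = 26 + 0.63 × (199 − 26) = 26 + 0.63 × 173 = 134.99 → 135
G = 188 + 0.63 × (44 − 188) = 188 + 0.63 × -144 = 97.28 → 97
B = 156 + 0.63 × (65 − 156) = 156 + 0.63 × -91 = 98.67 → 99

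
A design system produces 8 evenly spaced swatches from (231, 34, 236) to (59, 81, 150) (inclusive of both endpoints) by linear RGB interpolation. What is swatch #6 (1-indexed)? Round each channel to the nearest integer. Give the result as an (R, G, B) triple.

With 8 swatches and endpoints inclusive, swatch 6 sits at t = (6 − 1)/(8 − 1) = 5/7 ≈ 0.7143.
R = 231 + 0.7143 × (59 − 231) = 108.14 → 108
G = 34 + 0.7143 × (81 − 34) = 67.572 → 68
B = 236 + 0.7143 × (150 − 236) = 174.57 → 175

(108, 68, 175)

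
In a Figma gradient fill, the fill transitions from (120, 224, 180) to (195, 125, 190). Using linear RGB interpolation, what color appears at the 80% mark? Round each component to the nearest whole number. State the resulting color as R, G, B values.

(180, 145, 188)

80% corresponds to t = 0.8.
R = 120 + 0.8 × (195 − 120) = 120 + 0.8 × 75 = 180 → 180
G = 224 + 0.8 × (125 − 224) = 224 + 0.8 × -99 = 144.8 → 145
B = 180 + 0.8 × (190 − 180) = 180 + 0.8 × 10 = 188 → 188
So the blended color is (180, 145, 188), about #b491bc.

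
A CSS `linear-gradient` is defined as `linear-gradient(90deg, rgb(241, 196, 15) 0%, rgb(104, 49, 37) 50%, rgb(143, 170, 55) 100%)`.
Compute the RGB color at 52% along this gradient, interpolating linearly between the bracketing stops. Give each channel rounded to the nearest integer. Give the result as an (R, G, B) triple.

52% lies between the 50% and 100% stops, so the local fraction is t = (52 − 50)/(100 − 50) = 2/50 ≈ 0.04.
R = 104 + 0.04 × (143 − 104) = 105.56 → 106
G = 49 + 0.04 × (170 − 49) = 53.84 → 54
B = 37 + 0.04 × (55 − 37) = 37.72 → 38

(106, 54, 38)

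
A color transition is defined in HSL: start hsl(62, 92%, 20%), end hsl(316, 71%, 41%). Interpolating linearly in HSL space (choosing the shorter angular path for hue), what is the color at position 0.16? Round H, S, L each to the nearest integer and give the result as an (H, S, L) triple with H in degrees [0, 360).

Hue: 316 − 62 = 254°, but |254| > 180 so the shorter arc goes the other way: Δh = 254 − 360 = -106°.
H = 62 + 0.16 × (-106) = 45.04 → 45°
S = 92 + 0.16 × (71 − 92) = 88.64 → 89%
L = 20 + 0.16 × (41 − 20) = 23.36 → 23%

(45, 89, 23)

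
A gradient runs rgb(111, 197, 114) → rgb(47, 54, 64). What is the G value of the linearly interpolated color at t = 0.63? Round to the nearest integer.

107

G = 197 + 0.63 × (54 − 197) = 106.91 → 107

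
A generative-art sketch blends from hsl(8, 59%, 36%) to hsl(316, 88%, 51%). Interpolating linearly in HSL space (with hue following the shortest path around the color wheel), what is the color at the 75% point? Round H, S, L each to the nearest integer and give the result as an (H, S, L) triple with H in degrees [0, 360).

Hue: 316 − 8 = 308°, but |308| > 180 so the shorter arc goes the other way: Δh = 308 − 360 = -52°.
H = 8 + 0.75 × (-52) = -31 → -31 → -31 mod 360 = 329°
S = 59 + 0.75 × (88 − 59) = 80.75 → 81%
L = 36 + 0.75 × (51 − 36) = 47.25 → 47%

(329, 81, 47)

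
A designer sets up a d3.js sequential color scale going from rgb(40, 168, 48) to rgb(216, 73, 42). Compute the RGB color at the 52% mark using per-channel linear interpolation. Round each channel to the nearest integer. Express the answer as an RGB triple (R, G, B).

52% corresponds to t = 0.52.
R = 40 + 0.52 × (216 − 40) = 40 + 0.52 × 176 = 131.52 → 132
G = 168 + 0.52 × (73 − 168) = 168 + 0.52 × -95 = 118.6 → 119
B = 48 + 0.52 × (42 − 48) = 48 + 0.52 × -6 = 44.88 → 45
So the blended color is (132, 119, 45), about #84772d.

(132, 119, 45)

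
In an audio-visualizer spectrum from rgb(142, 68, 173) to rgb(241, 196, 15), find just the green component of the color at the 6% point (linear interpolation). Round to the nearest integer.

G = 68 + 0.06 × (196 − 68) = 75.68 → 76

76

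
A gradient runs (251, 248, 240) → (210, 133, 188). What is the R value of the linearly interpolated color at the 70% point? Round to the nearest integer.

222

R = 251 + 0.7 × (210 − 251) = 222.3 → 222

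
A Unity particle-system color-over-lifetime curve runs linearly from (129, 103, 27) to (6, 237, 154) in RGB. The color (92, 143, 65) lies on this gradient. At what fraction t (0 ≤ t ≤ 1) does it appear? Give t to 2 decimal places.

Invert the lerp on the G channel (largest span, 134): t = (143 − 103) / (237 − 103) = 40/134 = 0.29851.
Check on R: (92 − 129)/(6 − 129) = 0.3008 ✓

0.30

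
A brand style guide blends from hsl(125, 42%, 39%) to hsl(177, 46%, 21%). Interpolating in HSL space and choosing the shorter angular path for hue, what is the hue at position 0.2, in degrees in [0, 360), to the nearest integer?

Hue arc: Δh = 177 − 125 = 52° (|Δh| ≤ 180, already the shorter path).
H = 125 + 0.2 × (52) = 135.4 → 135°

135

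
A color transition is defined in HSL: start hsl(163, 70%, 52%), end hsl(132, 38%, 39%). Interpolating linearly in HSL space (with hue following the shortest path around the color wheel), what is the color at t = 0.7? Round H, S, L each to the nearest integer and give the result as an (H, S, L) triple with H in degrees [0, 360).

Hue arc: Δh = 132 − 163 = -31° (|Δh| ≤ 180, already the shorter path).
H = 163 + 0.7 × (-31) = 141.3 → 141°
S = 70 + 0.7 × (38 − 70) = 47.6 → 48%
L = 52 + 0.7 × (39 − 52) = 42.9 → 43%

(141, 48, 43)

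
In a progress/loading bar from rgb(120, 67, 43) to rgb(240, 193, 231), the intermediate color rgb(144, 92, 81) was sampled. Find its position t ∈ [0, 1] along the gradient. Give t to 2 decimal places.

0.20

Invert the lerp on the B channel (largest span, 188): t = (81 − 43) / (231 − 43) = 38/188 = 0.20213.
Check on R: (144 − 120)/(240 − 120) = 0.2 ✓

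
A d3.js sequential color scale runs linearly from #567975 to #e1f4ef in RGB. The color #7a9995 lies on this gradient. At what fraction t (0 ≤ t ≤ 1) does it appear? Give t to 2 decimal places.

Invert the lerp on the R channel (largest span, 139): t = (122 − 86) / (225 − 86) = 36/139 = 0.25899.
Check on G: (153 − 121)/(244 − 121) = 0.2602 ✓

0.26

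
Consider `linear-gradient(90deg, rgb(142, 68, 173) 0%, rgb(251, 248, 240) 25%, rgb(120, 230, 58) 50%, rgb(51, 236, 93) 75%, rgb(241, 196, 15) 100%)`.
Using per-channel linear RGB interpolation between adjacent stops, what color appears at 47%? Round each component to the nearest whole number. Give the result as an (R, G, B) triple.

(136, 232, 80)

47% lies between the 25% and 50% stops, so the local fraction is t = (47 − 25)/(50 − 25) = 22/25 ≈ 0.88.
R = 251 + 0.88 × (120 − 251) = 135.72 → 136
G = 248 + 0.88 × (230 − 248) = 232.16 → 232
B = 240 + 0.88 × (58 − 240) = 79.84 → 80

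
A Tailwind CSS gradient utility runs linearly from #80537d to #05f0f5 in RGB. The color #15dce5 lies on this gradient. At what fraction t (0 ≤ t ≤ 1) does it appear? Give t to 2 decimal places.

Invert the lerp on the G channel (largest span, 157): t = (220 − 83) / (240 − 83) = 137/157 = 0.87261.
Check on R: (21 − 128)/(5 − 128) = 0.8699 ✓

0.87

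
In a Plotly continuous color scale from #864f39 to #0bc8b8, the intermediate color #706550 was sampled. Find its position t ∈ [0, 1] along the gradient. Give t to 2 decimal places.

0.18

Invert the lerp on the B channel (largest span, 127): t = (80 − 57) / (184 − 57) = 23/127 = 0.1811.
Check on R: (112 − 134)/(11 − 134) = 0.1789 ✓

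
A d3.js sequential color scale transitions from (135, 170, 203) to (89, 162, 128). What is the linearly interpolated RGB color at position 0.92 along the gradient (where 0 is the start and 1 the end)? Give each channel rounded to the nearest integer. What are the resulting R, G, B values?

R = 135 + 0.92 × (89 − 135) = 135 + 0.92 × -46 = 92.68 → 93
G = 170 + 0.92 × (162 − 170) = 170 + 0.92 × -8 = 162.64 → 163
B = 203 + 0.92 × (128 − 203) = 203 + 0.92 × -75 = 134 → 134
So the blended color is (93, 163, 134), about #5da386.

(93, 163, 134)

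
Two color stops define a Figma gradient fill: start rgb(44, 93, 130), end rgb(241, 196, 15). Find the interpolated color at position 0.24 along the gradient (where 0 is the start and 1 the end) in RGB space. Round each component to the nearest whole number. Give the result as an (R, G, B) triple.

(91, 118, 102)

R = 44 + 0.24 × (241 − 44) = 44 + 0.24 × 197 = 91.28 → 91
G = 93 + 0.24 × (196 − 93) = 93 + 0.24 × 103 = 117.72 → 118
B = 130 + 0.24 × (15 − 130) = 130 + 0.24 × -115 = 102.4 → 102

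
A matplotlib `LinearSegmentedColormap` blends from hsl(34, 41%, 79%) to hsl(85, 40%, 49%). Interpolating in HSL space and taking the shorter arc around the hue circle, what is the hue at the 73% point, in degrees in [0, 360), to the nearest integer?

Hue arc: Δh = 85 − 34 = 51° (|Δh| ≤ 180, already the shorter path).
H = 34 + 0.73 × (51) = 71.23 → 71°

71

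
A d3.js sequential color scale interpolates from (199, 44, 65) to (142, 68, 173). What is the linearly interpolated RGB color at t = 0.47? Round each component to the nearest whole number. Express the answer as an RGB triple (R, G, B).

(172, 55, 116)

R = 199 + 0.47 × (142 − 199) = 199 + 0.47 × -57 = 172.21 → 172
G = 44 + 0.47 × (68 − 44) = 44 + 0.47 × 24 = 55.28 → 55
B = 65 + 0.47 × (173 − 65) = 65 + 0.47 × 108 = 115.76 → 116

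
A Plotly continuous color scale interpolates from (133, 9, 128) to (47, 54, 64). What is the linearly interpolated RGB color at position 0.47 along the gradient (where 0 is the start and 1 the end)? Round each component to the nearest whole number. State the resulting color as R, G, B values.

R = 133 + 0.47 × (47 − 133) = 133 + 0.47 × -86 = 92.58 → 93
G = 9 + 0.47 × (54 − 9) = 9 + 0.47 × 45 = 30.15 → 30
B = 128 + 0.47 × (64 − 128) = 128 + 0.47 × -64 = 97.92 → 98

(93, 30, 98)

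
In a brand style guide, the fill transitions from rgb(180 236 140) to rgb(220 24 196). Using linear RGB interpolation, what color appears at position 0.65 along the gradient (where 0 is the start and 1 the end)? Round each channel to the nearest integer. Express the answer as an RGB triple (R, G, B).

R = 180 + 0.65 × (220 − 180) = 180 + 0.65 × 40 = 206 → 206
G = 236 + 0.65 × (24 − 236) = 236 + 0.65 × -212 = 98.2 → 98
B = 140 + 0.65 × (196 − 140) = 140 + 0.65 × 56 = 176.4 → 176
So the blended color is (206, 98, 176), about #ce62b0.

(206, 98, 176)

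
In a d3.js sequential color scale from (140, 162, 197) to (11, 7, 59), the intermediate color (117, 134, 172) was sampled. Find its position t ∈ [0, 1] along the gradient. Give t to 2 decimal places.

0.18

Invert the lerp on the G channel (largest span, 155): t = (134 − 162) / (7 − 162) = -28/-155 = 0.18065.
Check on R: (117 − 140)/(11 − 140) = 0.1783 ✓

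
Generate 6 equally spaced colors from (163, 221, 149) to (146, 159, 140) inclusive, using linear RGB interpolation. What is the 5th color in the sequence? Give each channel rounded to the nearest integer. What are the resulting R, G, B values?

(149, 171, 142)

With 6 swatches and endpoints inclusive, swatch 5 sits at t = (5 − 1)/(6 − 1) = 4/5 ≈ 0.8.
R = 163 + 0.8 × (146 − 163) = 149.4 → 149
G = 221 + 0.8 × (159 − 221) = 171.4 → 171
B = 149 + 0.8 × (140 − 149) = 141.8 → 142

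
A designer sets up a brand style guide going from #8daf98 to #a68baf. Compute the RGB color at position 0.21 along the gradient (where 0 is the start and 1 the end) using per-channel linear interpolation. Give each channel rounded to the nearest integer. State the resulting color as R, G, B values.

(146, 167, 157)

#8daf98 → (141, 175, 152); #a68baf → (166, 139, 175).
R = 141 + 0.21 × (166 − 141) = 141 + 0.21 × 25 = 146.25 → 146
G = 175 + 0.21 × (139 − 175) = 175 + 0.21 × -36 = 167.44 → 167
B = 152 + 0.21 × (175 − 152) = 152 + 0.21 × 23 = 156.83 → 157
So the blended color is (146, 167, 157), about #92a79d.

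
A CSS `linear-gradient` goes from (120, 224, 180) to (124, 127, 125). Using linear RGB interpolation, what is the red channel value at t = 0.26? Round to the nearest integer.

121

R = 120 + 0.26 × (124 − 120) = 121.04 → 121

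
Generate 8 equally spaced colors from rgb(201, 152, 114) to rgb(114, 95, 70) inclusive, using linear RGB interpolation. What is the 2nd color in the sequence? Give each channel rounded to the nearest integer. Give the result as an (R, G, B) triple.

With 8 swatches and endpoints inclusive, swatch 2 sits at t = (2 − 1)/(8 − 1) = 1/7 ≈ 0.1429.
R = 201 + 0.1429 × (114 − 201) = 188.568 → 189
G = 152 + 0.1429 × (95 − 152) = 143.855 → 144
B = 114 + 0.1429 × (70 − 114) = 107.712 → 108

(189, 144, 108)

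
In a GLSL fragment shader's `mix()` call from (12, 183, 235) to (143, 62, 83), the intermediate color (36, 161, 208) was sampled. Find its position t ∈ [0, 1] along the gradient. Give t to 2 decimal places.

Invert the lerp on the B channel (largest span, 152): t = (208 − 235) / (83 − 235) = -27/-152 = 0.17763.
Check on R: (36 − 12)/(143 − 12) = 0.1832 ✓

0.18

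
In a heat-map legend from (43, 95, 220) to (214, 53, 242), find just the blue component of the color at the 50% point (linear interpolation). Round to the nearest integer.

231

B = 220 + 0.5 × (242 − 220) = 231 → 231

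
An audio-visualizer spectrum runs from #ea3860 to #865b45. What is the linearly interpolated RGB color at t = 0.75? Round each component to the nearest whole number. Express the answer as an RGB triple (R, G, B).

#ea3860 → (234, 56, 96); #865b45 → (134, 91, 69).
R = 234 + 0.75 × (134 − 234) = 234 + 0.75 × -100 = 159 → 159
G = 56 + 0.75 × (91 − 56) = 56 + 0.75 × 35 = 82.25 → 82
B = 96 + 0.75 × (69 − 96) = 96 + 0.75 × -27 = 75.75 → 76

(159, 82, 76)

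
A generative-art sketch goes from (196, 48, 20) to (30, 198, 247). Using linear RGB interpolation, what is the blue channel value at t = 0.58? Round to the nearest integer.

B = 20 + 0.58 × (247 − 20) = 151.66 → 152

152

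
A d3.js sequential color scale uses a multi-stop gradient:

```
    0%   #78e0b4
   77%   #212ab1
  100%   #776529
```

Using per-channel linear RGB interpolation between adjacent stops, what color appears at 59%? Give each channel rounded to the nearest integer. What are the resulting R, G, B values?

59% lies between the 0% and 77% stops, so the local fraction is t = (59 − 0)/(77 − 0) = 59/77 ≈ 0.7662.
#78e0b4 → (120, 224, 180); #212ab1 → (33, 42, 177).
R = 120 + 0.7662 × (33 − 120) = 53.341 → 53
G = 224 + 0.7662 × (42 − 224) = 84.552 → 85
B = 180 + 0.7662 × (177 − 180) = 177.701 → 178

(53, 85, 178)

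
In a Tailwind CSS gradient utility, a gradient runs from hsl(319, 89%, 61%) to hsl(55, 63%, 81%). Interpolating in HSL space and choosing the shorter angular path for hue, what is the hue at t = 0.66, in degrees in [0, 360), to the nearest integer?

Hue: 55 − 319 = -264°, but |-264| > 180 so the shorter arc goes the other way: Δh = -264 + 360 = 96°.
H = 319 + 0.66 × (96) = 382.36 → 382 → 382 mod 360 = 22°

22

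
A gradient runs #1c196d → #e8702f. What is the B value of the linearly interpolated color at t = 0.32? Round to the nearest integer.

B₁ = 109 (from #1c196d), B₂ = 47 (from #e8702f).
B = 109 + 0.32 × (47 − 109) = 89.16 → 89

89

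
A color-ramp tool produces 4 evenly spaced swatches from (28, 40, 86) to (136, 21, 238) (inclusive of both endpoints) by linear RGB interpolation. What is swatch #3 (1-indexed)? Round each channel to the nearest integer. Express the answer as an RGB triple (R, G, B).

(100, 27, 187)

With 4 swatches and endpoints inclusive, swatch 3 sits at t = (3 − 1)/(4 − 1) = 2/3 ≈ 0.6667.
R = 28 + 0.6667 × (136 − 28) = 100.004 → 100
G = 40 + 0.6667 × (21 − 40) = 27.333 → 27
B = 86 + 0.6667 × (238 − 86) = 187.338 → 187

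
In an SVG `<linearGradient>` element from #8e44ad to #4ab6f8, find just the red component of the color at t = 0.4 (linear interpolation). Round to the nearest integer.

115

R₁ = 142 (from #8e44ad), R₂ = 74 (from #4ab6f8).
R = 142 + 0.4 × (74 − 142) = 114.8 → 115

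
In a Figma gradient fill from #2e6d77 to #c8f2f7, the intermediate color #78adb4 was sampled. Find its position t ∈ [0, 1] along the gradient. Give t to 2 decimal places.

0.48

Invert the lerp on the R channel (largest span, 154): t = (120 − 46) / (200 − 46) = 74/154 = 0.48052.
Check on G: (173 − 109)/(242 − 109) = 0.4812 ✓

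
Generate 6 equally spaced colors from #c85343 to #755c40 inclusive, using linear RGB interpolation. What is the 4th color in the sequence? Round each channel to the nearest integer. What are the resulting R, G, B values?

With 6 swatches and endpoints inclusive, swatch 4 sits at t = (4 − 1)/(6 − 1) = 3/5 ≈ 0.6.
#c85343 → (200, 83, 67); #755c40 → (117, 92, 64).
R = 200 + 0.6 × (117 − 200) = 150.2 → 150
G = 83 + 0.6 × (92 − 83) = 88.4 → 88
B = 67 + 0.6 × (64 − 67) = 65.2 → 65

(150, 88, 65)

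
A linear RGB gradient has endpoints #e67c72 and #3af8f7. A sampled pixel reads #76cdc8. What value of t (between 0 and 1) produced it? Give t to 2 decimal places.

0.65

Invert the lerp on the R channel (largest span, 172): t = (118 − 230) / (58 − 230) = -112/-172 = 0.65116.
Check on G: (205 − 124)/(248 − 124) = 0.6532 ✓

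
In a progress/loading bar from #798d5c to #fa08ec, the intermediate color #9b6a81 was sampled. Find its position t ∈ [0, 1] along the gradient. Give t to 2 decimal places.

0.26

Invert the lerp on the B channel (largest span, 144): t = (129 − 92) / (236 − 92) = 37/144 = 0.25694.
Check on R: (155 − 121)/(250 − 121) = 0.2636 ✓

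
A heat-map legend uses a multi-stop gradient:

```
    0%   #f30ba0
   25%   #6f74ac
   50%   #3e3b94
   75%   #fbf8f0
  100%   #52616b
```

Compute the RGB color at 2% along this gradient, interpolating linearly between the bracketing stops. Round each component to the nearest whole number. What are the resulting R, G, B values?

(232, 19, 161)

2% lies between the 0% and 25% stops, so the local fraction is t = (2 − 0)/(25 − 0) = 2/25 ≈ 0.08.
#f30ba0 → (243, 11, 160); #6f74ac → (111, 116, 172).
R = 243 + 0.08 × (111 − 243) = 232.44 → 232
G = 11 + 0.08 × (116 − 11) = 19.4 → 19
B = 160 + 0.08 × (172 − 160) = 160.96 → 161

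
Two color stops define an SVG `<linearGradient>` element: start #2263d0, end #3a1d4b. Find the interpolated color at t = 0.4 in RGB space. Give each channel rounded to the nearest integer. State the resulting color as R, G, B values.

(44, 71, 155)

#2263d0 → (34, 99, 208); #3a1d4b → (58, 29, 75).
R = 34 + 0.4 × (58 − 34) = 34 + 0.4 × 24 = 43.6 → 44
G = 99 + 0.4 × (29 − 99) = 99 + 0.4 × -70 = 71 → 71
B = 208 + 0.4 × (75 − 208) = 208 + 0.4 × -133 = 154.8 → 155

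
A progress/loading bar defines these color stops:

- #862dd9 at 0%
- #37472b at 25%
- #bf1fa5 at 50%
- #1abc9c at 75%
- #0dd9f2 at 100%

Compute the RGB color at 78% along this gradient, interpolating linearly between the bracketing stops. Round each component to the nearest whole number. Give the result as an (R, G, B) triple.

(24, 191, 166)

78% lies between the 75% and 100% stops, so the local fraction is t = (78 − 75)/(100 − 75) = 3/25 ≈ 0.12.
#1abc9c → (26, 188, 156); #0dd9f2 → (13, 217, 242).
R = 26 + 0.12 × (13 − 26) = 24.44 → 24
G = 188 + 0.12 × (217 − 188) = 191.48 → 191
B = 156 + 0.12 × (242 − 156) = 166.32 → 166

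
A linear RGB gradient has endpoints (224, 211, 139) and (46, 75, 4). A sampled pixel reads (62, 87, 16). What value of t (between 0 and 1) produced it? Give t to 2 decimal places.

Invert the lerp on the R channel (largest span, 178): t = (62 − 224) / (46 − 224) = -162/-178 = 0.91011.
Check on G: (87 − 211)/(75 − 211) = 0.9118 ✓

0.91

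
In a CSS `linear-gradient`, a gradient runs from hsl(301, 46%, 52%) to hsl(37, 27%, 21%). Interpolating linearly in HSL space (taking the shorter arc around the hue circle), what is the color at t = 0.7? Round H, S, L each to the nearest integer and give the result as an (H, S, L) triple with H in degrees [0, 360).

(8, 33, 30)

Hue: 37 − 301 = -264°, but |-264| > 180 so the shorter arc goes the other way: Δh = -264 + 360 = 96°.
H = 301 + 0.7 × (96) = 368.2 → 368 → 368 mod 360 = 8°
S = 46 + 0.7 × (27 − 46) = 32.7 → 33%
L = 52 + 0.7 × (21 − 52) = 30.3 → 30%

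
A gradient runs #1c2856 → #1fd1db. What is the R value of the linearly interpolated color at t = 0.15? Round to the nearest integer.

R₁ = 28 (from #1c2856), R₂ = 31 (from #1fd1db).
R = 28 + 0.15 × (31 − 28) = 28.45 → 28

28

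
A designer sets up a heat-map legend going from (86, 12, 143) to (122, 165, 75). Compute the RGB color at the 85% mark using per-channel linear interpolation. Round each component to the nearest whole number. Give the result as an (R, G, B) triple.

85% corresponds to t = 0.85.
R = 86 + 0.85 × (122 − 86) = 86 + 0.85 × 36 = 116.6 → 117
G = 12 + 0.85 × (165 − 12) = 12 + 0.85 × 153 = 142.05 → 142
B = 143 + 0.85 × (75 − 143) = 143 + 0.85 × -68 = 85.2 → 85

(117, 142, 85)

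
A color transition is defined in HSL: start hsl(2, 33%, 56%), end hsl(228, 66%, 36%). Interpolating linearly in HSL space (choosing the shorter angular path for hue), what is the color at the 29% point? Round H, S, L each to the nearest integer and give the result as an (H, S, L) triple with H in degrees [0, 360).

Hue: 228 − 2 = 226°, but |226| > 180 so the shorter arc goes the other way: Δh = 226 − 360 = -134°.
H = 2 + 0.29 × (-134) = -36.86 → -37 → -37 mod 360 = 323°
S = 33 + 0.29 × (66 − 33) = 42.57 → 43%
L = 56 + 0.29 × (36 − 56) = 50.2 → 50%

(323, 43, 50)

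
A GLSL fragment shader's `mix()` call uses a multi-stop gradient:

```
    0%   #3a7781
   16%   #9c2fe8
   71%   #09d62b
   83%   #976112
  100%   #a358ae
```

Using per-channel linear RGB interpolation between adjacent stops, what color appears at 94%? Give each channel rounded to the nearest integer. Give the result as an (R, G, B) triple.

94% lies between the 83% and 100% stops, so the local fraction is t = (94 − 83)/(100 − 83) = 11/17 ≈ 0.6471.
#976112 → (151, 97, 18); #a358ae → (163, 88, 174).
R = 151 + 0.6471 × (163 − 151) = 158.765 → 159
G = 97 + 0.6471 × (88 − 97) = 91.176 → 91
B = 18 + 0.6471 × (174 − 18) = 118.948 → 119

(159, 91, 119)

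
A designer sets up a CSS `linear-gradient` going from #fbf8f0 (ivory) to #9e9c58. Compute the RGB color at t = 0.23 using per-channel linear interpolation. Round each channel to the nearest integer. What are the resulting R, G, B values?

#fbf8f0 → (251, 248, 240); #9e9c58 → (158, 156, 88).
R = 251 + 0.23 × (158 − 251) = 251 + 0.23 × -93 = 229.61 → 230
G = 248 + 0.23 × (156 − 248) = 248 + 0.23 × -92 = 226.84 → 227
B = 240 + 0.23 × (88 − 240) = 240 + 0.23 × -152 = 205.04 → 205

(230, 227, 205)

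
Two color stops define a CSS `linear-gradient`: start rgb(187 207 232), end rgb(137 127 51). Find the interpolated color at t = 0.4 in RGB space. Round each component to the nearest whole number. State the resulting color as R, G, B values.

(167, 175, 160)

R = 187 + 0.4 × (137 − 187) = 187 + 0.4 × -50 = 167 → 167
G = 207 + 0.4 × (127 − 207) = 207 + 0.4 × -80 = 175 → 175
B = 232 + 0.4 × (51 − 232) = 232 + 0.4 × -181 = 159.6 → 160
So the blended color is (167, 175, 160), about #a7afa0.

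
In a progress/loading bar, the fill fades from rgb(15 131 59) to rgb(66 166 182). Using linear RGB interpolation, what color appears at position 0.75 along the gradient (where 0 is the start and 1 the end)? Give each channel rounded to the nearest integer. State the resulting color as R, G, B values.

(53, 157, 151)

R = 15 + 0.75 × (66 − 15) = 15 + 0.75 × 51 = 53.25 → 53
G = 131 + 0.75 × (166 − 131) = 131 + 0.75 × 35 = 157.25 → 157
B = 59 + 0.75 × (182 − 59) = 59 + 0.75 × 123 = 151.25 → 151
So the blended color is (53, 157, 151), about #359d97.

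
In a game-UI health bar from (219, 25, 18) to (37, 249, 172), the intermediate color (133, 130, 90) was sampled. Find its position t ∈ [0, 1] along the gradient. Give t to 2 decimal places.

0.47

Invert the lerp on the G channel (largest span, 224): t = (130 − 25) / (249 − 25) = 105/224 = 0.46875.
Check on R: (133 − 219)/(37 − 219) = 0.4725 ✓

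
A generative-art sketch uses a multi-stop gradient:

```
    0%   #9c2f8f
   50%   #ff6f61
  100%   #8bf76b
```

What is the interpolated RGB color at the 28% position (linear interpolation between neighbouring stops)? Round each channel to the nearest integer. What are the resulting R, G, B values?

28% lies between the 0% and 50% stops, so the local fraction is t = (28 − 0)/(50 − 0) = 28/50 ≈ 0.56.
#9c2f8f → (156, 47, 143); #ff6f61 → (255, 111, 97).
R = 156 + 0.56 × (255 − 156) = 211.44 → 211
G = 47 + 0.56 × (111 − 47) = 82.84 → 83
B = 143 + 0.56 × (97 − 143) = 117.24 → 117

(211, 83, 117)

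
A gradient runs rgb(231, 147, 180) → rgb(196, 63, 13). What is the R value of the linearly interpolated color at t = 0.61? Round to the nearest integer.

210

R = 231 + 0.61 × (196 − 231) = 209.65 → 210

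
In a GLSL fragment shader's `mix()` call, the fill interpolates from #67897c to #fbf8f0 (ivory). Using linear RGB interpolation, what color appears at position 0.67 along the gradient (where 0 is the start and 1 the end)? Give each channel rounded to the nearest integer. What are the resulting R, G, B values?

#67897c → (103, 137, 124); #fbf8f0 → (251, 248, 240).
R = 103 + 0.67 × (251 − 103) = 103 + 0.67 × 148 = 202.16 → 202
G = 137 + 0.67 × (248 − 137) = 137 + 0.67 × 111 = 211.37 → 211
B = 124 + 0.67 × (240 − 124) = 124 + 0.67 × 116 = 201.72 → 202
So the blended color is (202, 211, 202), about #cad3ca.

(202, 211, 202)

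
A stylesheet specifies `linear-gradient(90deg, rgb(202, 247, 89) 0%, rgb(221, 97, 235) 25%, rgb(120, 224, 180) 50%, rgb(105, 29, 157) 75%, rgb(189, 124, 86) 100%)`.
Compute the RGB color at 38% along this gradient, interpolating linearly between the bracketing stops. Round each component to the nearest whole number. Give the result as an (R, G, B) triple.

38% lies between the 25% and 50% stops, so the local fraction is t = (38 − 25)/(50 − 25) = 13/25 ≈ 0.52.
R = 221 + 0.52 × (120 − 221) = 168.48 → 168
G = 97 + 0.52 × (224 − 97) = 163.04 → 163
B = 235 + 0.52 × (180 − 235) = 206.4 → 206

(168, 163, 206)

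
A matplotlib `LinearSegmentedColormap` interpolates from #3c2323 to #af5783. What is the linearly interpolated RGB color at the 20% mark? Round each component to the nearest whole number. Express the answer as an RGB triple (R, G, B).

(83, 45, 54)

#3c2323 → (60, 35, 35); #af5783 → (175, 87, 131).
20% corresponds to t = 0.2.
R = 60 + 0.2 × (175 − 60) = 60 + 0.2 × 115 = 83 → 83
G = 35 + 0.2 × (87 − 35) = 35 + 0.2 × 52 = 45.4 → 45
B = 35 + 0.2 × (131 − 35) = 35 + 0.2 × 96 = 54.2 → 54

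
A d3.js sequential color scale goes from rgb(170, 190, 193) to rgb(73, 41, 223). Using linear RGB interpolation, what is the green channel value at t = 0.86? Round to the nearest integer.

G = 190 + 0.86 × (41 − 190) = 61.86 → 62

62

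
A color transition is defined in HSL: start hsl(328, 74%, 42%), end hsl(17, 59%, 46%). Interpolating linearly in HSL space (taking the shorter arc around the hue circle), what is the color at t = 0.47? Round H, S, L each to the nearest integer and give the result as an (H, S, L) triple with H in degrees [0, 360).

Hue: 17 − 328 = -311°, but |-311| > 180 so the shorter arc goes the other way: Δh = -311 + 360 = 49°.
H = 328 + 0.47 × (49) = 351.03 → 351°
S = 74 + 0.47 × (59 − 74) = 66.95 → 67%
L = 42 + 0.47 × (46 − 42) = 43.88 → 44%

(351, 67, 44)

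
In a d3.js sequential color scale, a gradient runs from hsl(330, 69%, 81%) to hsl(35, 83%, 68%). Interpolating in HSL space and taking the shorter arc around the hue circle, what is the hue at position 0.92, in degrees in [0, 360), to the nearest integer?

Hue: 35 − 330 = -295°, but |-295| > 180 so the shorter arc goes the other way: Δh = -295 + 360 = 65°.
H = 330 + 0.92 × (65) = 389.8 → 390 → 390 mod 360 = 30°

30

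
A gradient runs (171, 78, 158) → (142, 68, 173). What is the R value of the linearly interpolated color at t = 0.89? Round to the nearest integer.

R = 171 + 0.89 × (142 − 171) = 145.19 → 145

145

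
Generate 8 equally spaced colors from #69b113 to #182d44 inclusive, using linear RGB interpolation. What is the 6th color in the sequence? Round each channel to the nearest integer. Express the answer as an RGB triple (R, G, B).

With 8 swatches and endpoints inclusive, swatch 6 sits at t = (6 − 1)/(8 − 1) = 5/7 ≈ 0.7143.
#69b113 → (105, 177, 19); #182d44 → (24, 45, 68).
R = 105 + 0.7143 × (24 − 105) = 47.142 → 47
G = 177 + 0.7143 × (45 − 177) = 82.712 → 83
B = 19 + 0.7143 × (68 − 19) = 54.001 → 54

(47, 83, 54)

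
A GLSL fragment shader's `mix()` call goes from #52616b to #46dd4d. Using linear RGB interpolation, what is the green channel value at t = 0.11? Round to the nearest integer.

111

G₁ = 97 (from #52616b), G₂ = 221 (from #46dd4d).
G = 97 + 0.11 × (221 − 97) = 110.64 → 111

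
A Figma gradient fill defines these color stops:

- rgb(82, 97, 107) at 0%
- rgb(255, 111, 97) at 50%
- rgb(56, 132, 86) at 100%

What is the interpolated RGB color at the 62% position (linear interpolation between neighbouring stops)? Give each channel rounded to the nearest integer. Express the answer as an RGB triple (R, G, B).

(207, 116, 94)

62% lies between the 50% and 100% stops, so the local fraction is t = (62 − 50)/(100 − 50) = 12/50 ≈ 0.24.
R = 255 + 0.24 × (56 − 255) = 207.24 → 207
G = 111 + 0.24 × (132 − 111) = 116.04 → 116
B = 97 + 0.24 × (86 − 97) = 94.36 → 94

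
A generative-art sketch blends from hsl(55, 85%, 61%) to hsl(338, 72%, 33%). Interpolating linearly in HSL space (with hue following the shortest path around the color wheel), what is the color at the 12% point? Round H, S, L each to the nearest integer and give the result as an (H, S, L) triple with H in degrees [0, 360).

(46, 83, 58)

Hue: 338 − 55 = 283°, but |283| > 180 so the shorter arc goes the other way: Δh = 283 − 360 = -77°.
H = 55 + 0.12 × (-77) = 45.76 → 46°
S = 85 + 0.12 × (72 − 85) = 83.44 → 83%
L = 61 + 0.12 × (33 − 61) = 57.64 → 58%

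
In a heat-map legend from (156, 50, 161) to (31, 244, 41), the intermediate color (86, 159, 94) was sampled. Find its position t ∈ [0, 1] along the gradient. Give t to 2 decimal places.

0.56

Invert the lerp on the G channel (largest span, 194): t = (159 − 50) / (244 − 50) = 109/194 = 0.56186.
Check on R: (86 − 156)/(31 − 156) = 0.56 ✓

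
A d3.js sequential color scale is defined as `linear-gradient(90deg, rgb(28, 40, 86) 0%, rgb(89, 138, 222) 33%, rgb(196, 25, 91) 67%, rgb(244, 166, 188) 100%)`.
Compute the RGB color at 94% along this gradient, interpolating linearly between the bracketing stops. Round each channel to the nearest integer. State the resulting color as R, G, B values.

94% lies between the 67% and 100% stops, so the local fraction is t = (94 − 67)/(100 − 67) = 27/33 ≈ 0.8182.
R = 196 + 0.8182 × (244 − 196) = 235.274 → 235
G = 25 + 0.8182 × (166 − 25) = 140.366 → 140
B = 91 + 0.8182 × (188 − 91) = 170.365 → 170

(235, 140, 170)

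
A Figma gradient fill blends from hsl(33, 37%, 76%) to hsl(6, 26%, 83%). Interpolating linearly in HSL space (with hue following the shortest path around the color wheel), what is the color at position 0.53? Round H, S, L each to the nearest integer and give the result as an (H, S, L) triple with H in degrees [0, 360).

(19, 31, 80)

Hue arc: Δh = 6 − 33 = -27° (|Δh| ≤ 180, already the shorter path).
H = 33 + 0.53 × (-27) = 18.69 → 19°
S = 37 + 0.53 × (26 − 37) = 31.17 → 31%
L = 76 + 0.53 × (83 − 76) = 79.71 → 80%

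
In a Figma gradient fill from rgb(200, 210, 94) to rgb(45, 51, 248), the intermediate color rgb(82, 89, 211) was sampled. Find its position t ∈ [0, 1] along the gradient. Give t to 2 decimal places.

0.76

Invert the lerp on the G channel (largest span, 159): t = (89 − 210) / (51 − 210) = -121/-159 = 0.76101.
Check on R: (82 − 200)/(45 − 200) = 0.7613 ✓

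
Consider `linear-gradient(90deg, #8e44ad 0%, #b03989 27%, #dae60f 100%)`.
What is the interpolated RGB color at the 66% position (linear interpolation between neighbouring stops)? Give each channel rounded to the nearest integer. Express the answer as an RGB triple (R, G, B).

66% lies between the 27% and 100% stops, so the local fraction is t = (66 − 27)/(100 − 27) = 39/73 ≈ 0.5342.
#b03989 → (176, 57, 137); #dae60f → (218, 230, 15).
R = 176 + 0.5342 × (218 − 176) = 198.436 → 198
G = 57 + 0.5342 × (230 − 57) = 149.417 → 149
B = 137 + 0.5342 × (15 − 137) = 71.828 → 72

(198, 149, 72)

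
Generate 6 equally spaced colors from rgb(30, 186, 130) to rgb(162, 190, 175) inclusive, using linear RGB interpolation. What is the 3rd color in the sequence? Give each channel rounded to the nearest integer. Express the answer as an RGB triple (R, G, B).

With 6 swatches and endpoints inclusive, swatch 3 sits at t = (3 − 1)/(6 − 1) = 2/5 ≈ 0.4.
R = 30 + 0.4 × (162 − 30) = 82.8 → 83
G = 186 + 0.4 × (190 − 186) = 187.6 → 188
B = 130 + 0.4 × (175 − 130) = 148 → 148

(83, 188, 148)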